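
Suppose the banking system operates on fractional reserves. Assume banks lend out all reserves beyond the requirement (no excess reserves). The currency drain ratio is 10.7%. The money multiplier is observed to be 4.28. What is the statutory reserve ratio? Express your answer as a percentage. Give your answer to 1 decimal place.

Using m = 4.28. Since m = (1 + c)/(c + rr + e), the denominator satisfies c + rr + e = (1 + c)/m = (1 + 0.107) / 4.28 ≈ 0.258645.
With c = 0.107 and e = 0, the statutory reserve ratio is 0.258645 − 0.107 − 0 = 0.151645.

15.2%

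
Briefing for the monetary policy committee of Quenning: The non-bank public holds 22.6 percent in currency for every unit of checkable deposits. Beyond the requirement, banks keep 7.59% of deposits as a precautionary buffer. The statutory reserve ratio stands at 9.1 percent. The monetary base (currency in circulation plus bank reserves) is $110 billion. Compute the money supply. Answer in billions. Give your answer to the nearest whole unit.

$343 billion

The money multiplier is m = (1 + c) / (rr + e + c) = (1 + 0.226) / (0.091 + 0.0759 + 0.226) ≈ 3.1204.
So M = m × MB = 3.1204 × 110 = 343.244 billion.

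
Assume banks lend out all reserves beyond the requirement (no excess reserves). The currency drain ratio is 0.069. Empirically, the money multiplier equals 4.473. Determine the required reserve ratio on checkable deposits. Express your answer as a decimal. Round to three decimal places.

Using m = 4.473. Since m = (1 + c)/(c + rr + e), the denominator satisfies c + rr + e = (1 + c)/m = (1 + 0.069) / 4.473 ≈ 0.238989.
With c = 0.069 and e = 0, the required reserve ratio on checkable deposits is 0.238989 − 0.069 − 0 = 0.169989.

0.170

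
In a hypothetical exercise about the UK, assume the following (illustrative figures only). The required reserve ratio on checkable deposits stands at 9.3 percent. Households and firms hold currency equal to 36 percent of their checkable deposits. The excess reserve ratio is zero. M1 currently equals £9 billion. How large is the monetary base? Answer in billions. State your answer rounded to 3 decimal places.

The money multiplier is m = (1 + c) / (rr + c) = (1 + 0.36) / (0.093 + 0.36) ≈ 3.00221.
MB = M / m = 9 / 3.00221 ≈ 2.9978 billion.

£2.998 billion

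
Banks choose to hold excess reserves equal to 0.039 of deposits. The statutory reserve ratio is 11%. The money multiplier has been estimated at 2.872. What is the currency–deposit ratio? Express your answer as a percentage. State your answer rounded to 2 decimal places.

30.56%

Using m = 2.872. From m = (1 + c)/(c + rr + e), rearranging gives 1 + c = m·(c + rr + e), so c·(1 − m) = m·(rr + e) − 1.
Hence c = [m·(rr + e) − 1]/(1 − m) = [2.872 × (0.11 + 0.039) − 1] / (1 − 2.872) ≈ 0.305594.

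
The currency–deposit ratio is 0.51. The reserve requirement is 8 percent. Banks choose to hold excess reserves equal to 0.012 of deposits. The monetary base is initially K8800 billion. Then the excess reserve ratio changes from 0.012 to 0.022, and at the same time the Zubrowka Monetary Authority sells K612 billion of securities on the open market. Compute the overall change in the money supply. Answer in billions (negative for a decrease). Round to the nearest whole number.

-1871 billion

Before: m₁ = (1 + 0.51) / (0.08 + 0.012 + 0.51) ≈ 2.50831, MB₁ = 8800, so M₁ = 2.50831 × 8800 = 22073.128 billion.
After: m₂ = (1 + 0.51) / (0.08 + 0.022 + 0.51) ≈ 2.46732, MB₂ = 8800 − 612 = 8188, so M₂ = 2.46732 × 8188 ≈ 20202.4162 billion.
ΔM = M₂ − M₁ = 20202.4162 − 22073.128 = -1870.7118 billion.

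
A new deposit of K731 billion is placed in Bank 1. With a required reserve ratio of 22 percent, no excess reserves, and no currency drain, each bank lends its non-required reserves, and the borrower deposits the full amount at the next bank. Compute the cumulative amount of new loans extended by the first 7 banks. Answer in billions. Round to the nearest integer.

K2136 billion

Bank i lends (1 − rr)^i of the original deposit: Bank 1 lends 731·0.7800 = 570.1800, Bank 2 lends 731·0.7800² = 444.7404, and so on.
Summing a geometric series: total = 731·[0.7800·(1 − 0.7800^7) / (1 − 0.7800)] ≈ 2136.4756 billion.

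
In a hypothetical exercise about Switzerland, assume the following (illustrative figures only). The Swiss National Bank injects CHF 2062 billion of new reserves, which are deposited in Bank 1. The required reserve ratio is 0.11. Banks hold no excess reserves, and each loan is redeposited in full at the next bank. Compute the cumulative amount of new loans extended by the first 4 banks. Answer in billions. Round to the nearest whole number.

CHF 6216 billion

Bank i lends (1 − rr)^i of the original deposit: Bank 1 lends 2062·0.8900 = 1835.1800, Bank 2 lends 2062·0.8900² = 1633.3102, and so on.
Summing a geometric series: total = 2062·[0.8900·(1 − 0.8900^4) / (1 − 0.8900)] ≈ 6215.8813 billion.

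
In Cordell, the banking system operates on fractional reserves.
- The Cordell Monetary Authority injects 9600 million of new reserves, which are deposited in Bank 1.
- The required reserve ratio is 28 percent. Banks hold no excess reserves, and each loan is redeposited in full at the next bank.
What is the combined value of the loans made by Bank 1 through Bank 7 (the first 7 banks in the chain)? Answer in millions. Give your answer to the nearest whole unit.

Bank i lends (1 − rr)^i of the original deposit: Bank 1 lends 9600·0.7200 = 6912.0000, Bank 2 lends 9600·0.7200² = 4976.6400, and so on.
Summing a geometric series: total = 9600·[0.7200·(1 − 0.7200^7) / (1 − 0.7200)] ≈ 22209.5858 million.

22210 million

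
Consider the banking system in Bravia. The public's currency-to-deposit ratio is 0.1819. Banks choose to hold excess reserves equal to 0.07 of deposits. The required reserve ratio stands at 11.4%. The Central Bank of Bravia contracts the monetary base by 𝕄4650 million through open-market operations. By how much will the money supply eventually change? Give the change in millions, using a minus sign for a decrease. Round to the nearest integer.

The money multiplier is m = (1 + c) / (rr + e + c) = (1 + 0.1819) / (0.114 + 0.07 + 0.1819) ≈ 3.23012.
The sale removes 4650 million of base, so ΔM = m × ΔMB = 3.23012 × (−4650) = -15020.058 million.

-15020 million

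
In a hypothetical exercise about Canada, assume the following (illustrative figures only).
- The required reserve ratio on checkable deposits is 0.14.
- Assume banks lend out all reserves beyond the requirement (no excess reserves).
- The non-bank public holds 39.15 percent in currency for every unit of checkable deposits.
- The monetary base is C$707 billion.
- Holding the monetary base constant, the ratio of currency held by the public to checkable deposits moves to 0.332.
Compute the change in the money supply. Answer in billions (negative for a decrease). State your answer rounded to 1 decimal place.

C$144.2 billion

Initially m₁ = (1 + 0.3915) / (0.14 + 0.3915) ≈ 2.61806, so M₁ = 2.61806 × 707 ≈ 1850.9684 billion.
After the change m₂ = (1 + 0.332) / (0.14 + 0.332) ≈ 2.82203, so M₂ = 2.82203 × 707 ≈ 1995.1752 billion.
ΔM = M₂ − M₁ = 1995.1752 − 1850.9684 = 144.2068 billion.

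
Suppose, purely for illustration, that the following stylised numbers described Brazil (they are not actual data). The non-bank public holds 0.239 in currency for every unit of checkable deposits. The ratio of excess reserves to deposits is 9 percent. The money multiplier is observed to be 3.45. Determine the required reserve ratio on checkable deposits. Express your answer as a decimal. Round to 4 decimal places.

0.0301

Using m = 3.45. Since m = (1 + c)/(c + rr + e), the denominator satisfies c + rr + e = (1 + c)/m = (1 + 0.239) / 3.45 ≈ 0.359130.
With c = 0.239 and e = 0.09, the required reserve ratio on checkable deposits is 0.359130 − 0.239 − 0.09 = 0.03013.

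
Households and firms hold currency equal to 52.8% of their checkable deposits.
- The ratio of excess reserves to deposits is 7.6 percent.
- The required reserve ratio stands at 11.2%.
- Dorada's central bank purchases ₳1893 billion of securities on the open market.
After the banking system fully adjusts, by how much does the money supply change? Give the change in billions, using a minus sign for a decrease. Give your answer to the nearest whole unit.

₳4040 billion

The money multiplier is m = (1 + c) / (rr + e + c) = (1 + 0.528) / (0.112 + 0.076 + 0.528) ≈ 2.13408.
The purchase adds 1893 billion of base, so ΔM = m × ΔMB = 2.13408 × (+1893) ≈ 4039.8134 billion.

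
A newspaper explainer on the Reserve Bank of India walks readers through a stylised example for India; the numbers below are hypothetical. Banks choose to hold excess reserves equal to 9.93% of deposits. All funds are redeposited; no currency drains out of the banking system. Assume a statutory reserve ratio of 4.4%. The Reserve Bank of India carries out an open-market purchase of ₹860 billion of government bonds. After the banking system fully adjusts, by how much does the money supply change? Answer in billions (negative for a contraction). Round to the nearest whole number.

The money multiplier is m = 1 / (rr + e) = 1 / (0.044 + 0.0993) ≈ 6.9784.
The purchase adds 860 billion of base, so ΔM = m × ΔMB = 6.9784 × (+860) = 6001.424 billion.

₹6001 billion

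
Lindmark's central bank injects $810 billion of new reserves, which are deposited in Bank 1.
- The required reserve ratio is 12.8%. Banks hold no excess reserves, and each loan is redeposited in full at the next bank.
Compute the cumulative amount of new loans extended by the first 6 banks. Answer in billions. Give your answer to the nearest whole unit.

Bank i lends (1 − rr)^i of the original deposit: Bank 1 lends 810·0.8720 = 706.3200, Bank 2 lends 810·0.8720² ≈ 615.9110, and so on.
Summing a geometric series: total = 810·[0.8720·(1 − 0.8720^6) / (1 − 0.8720)] ≈ 3092.1270 billion.

$3092 billion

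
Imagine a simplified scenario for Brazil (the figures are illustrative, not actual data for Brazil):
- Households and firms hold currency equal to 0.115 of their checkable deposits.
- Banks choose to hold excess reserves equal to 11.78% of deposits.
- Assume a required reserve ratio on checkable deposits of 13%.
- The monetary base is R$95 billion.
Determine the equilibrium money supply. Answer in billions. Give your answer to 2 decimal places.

R$291.97 billion

The money multiplier is m = (1 + c) / (rr + e + c) = (1 + 0.115) / (0.13 + 0.1178 + 0.115) ≈ 3.07332.
So M = m × MB = 3.07332 × 95 = 291.9654 billion.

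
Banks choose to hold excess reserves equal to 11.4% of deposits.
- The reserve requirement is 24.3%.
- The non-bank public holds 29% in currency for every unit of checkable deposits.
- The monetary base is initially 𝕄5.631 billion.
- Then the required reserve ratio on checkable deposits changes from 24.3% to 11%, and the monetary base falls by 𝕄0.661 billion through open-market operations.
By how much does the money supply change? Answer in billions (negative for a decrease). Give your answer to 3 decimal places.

Before: m₁ = (1 + 0.29) / (0.243 + 0.114 + 0.29) ≈ 1.99382, MB₁ = 5.631, so M₁ = 1.99382 × 5.631 ≈ 11.2272 billion.
After: m₂ = (1 + 0.29) / (0.11 + 0.114 + 0.29) ≈ 2.50973, MB₂ = 5.631 − 0.661 = 4.97, so M₂ = 2.50973 × 4.97 ≈ 12.4734 billion.
ΔM = M₂ − M₁ = 12.4734 − 11.2272 = 1.2462 billion.

𝕄1.246 billion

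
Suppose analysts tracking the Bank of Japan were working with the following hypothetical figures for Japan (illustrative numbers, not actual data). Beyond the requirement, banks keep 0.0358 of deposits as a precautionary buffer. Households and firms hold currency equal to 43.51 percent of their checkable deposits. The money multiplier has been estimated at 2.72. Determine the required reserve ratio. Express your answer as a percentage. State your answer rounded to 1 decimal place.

Using m = 2.72. Since m = (1 + c)/(c + rr + e), the denominator satisfies c + rr + e = (1 + c)/m = (1 + 0.4351) / 2.72 ≈ 0.527610.
With c = 0.4351 and e = 0.0358, the required reserve ratio is 0.527610 − 0.4351 − 0.0358 = 0.05671.

5.7%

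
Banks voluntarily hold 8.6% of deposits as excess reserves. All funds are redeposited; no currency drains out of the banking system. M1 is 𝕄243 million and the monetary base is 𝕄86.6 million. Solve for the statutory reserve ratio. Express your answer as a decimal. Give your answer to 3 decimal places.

0.270

Using m = M/MB = 243/86.6 ≈ 2.806005. Since m = (1 + c)/(c + rr + e), the denominator satisfies c + rr + e = (1 + c)/m = (1 + 0) / 2.806005 ≈ 0.356379.
With c = 0 and e = 0.086, the statutory reserve ratio is 0.356379 − 0 − 0.086 = 0.270379.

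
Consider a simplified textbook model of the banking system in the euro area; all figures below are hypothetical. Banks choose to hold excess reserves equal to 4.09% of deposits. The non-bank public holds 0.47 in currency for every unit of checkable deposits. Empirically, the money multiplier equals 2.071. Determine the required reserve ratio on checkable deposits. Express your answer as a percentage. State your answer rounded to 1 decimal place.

19.9%

Using m = 2.071. Since m = (1 + c)/(c + rr + e), the denominator satisfies c + rr + e = (1 + c)/m = (1 + 0.47) / 2.071 ≈ 0.709802.
With c = 0.47 and e = 0.0409, the required reserve ratio on checkable deposits is 0.709802 − 0.47 − 0.0409 = 0.198902.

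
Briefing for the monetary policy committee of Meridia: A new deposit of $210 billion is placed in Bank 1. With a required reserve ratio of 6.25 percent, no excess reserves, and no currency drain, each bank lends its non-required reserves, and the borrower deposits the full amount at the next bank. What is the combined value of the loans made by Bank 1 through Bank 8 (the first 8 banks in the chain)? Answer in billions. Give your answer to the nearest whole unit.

Bank i lends (1 − rr)^i of the original deposit: Bank 1 lends 210·0.9375 = 196.8750, Bank 2 lends 210·0.9375² ≈ 184.5703, and so on.
Summing a geometric series: total = 210·[0.9375·(1 − 0.9375^8) / (1 − 0.9375)] ≈ 1270.3337 billion.

$1270 billion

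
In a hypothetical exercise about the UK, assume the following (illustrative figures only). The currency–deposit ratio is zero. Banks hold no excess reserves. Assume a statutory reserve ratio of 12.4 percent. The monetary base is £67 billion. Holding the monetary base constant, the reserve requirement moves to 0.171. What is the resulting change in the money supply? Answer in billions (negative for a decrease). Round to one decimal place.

Initially m₁ = 1 / (0.124) ≈ 8.0645, so M₁ = 8.0645 × 67 = 540.3215 billion.
After the change m₂ = 1 / (0.171) ≈ 5.8480, so M₂ = 5.8480 × 67 = 391.816 billion.
ΔM = M₂ − M₁ = 391.816 − 540.3215 = -148.5055 billion.

-148.5 billion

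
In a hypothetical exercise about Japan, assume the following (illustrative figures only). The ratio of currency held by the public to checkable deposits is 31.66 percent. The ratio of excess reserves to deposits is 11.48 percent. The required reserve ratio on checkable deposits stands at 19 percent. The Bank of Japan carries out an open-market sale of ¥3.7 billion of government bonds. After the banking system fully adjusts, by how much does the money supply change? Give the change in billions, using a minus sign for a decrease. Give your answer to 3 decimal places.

-7.839 billion

The money multiplier is m = (1 + c) / (rr + e + c) = (1 + 0.3166) / (0.19 + 0.1148 + 0.3166) ≈ 2.11876.
The sale removes 3.7 billion of base, so ΔM = m × ΔMB = 2.11876 × (−3.7) ≈ -7.8394 billion.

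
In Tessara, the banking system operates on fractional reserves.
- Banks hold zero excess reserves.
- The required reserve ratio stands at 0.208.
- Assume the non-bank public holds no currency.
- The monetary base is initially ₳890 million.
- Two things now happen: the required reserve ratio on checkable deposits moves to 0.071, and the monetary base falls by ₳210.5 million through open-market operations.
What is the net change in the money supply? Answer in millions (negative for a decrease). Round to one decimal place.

Before: m₁ = 1 / (0.208) ≈ 4.80769, MB₁ = 890, so M₁ = 4.80769 × 890 = 4278.8441 million.
After: m₂ = 1 / (0.071) ≈ 14.08451, MB₂ = 890 − 210.5 = 679.5, so M₂ = 14.08451 × 679.5 ≈ 9570.4245 million.
ΔM = M₂ − M₁ = 9570.4245 − 4278.8441 = 5291.5804 million.

₳5291.6 million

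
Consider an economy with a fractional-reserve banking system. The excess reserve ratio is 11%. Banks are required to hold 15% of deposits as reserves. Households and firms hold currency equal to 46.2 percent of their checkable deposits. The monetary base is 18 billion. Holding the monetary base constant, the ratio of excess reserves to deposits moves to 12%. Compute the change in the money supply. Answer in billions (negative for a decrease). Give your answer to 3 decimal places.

-0.498 billion

Initially m₁ = (1 + 0.462) / (0.15 + 0.11 + 0.462) ≈ 2.024931, so M₁ = 2.024931 × 18 ≈ 36.4488 billion.
After the change m₂ = (1 + 0.462) / (0.15 + 0.12 + 0.462) ≈ 1.997268, so M₂ = 1.997268 × 18 ≈ 35.9508 billion.
ΔM = M₂ − M₁ = 35.9508 − 36.4488 = -0.498 billion.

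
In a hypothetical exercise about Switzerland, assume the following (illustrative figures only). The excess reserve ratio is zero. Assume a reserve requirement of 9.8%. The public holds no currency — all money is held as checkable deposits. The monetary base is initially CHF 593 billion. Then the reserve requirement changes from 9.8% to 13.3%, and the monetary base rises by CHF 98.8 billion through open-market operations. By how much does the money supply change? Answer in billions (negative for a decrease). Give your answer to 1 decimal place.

-849.5 billion

Before: m₁ = 1 / (0.098) ≈ 10.20408, MB₁ = 593, so M₁ = 10.20408 × 593 ≈ 6051.0194 billion.
After: m₂ = 1 / (0.133) ≈ 7.51880, MB₂ = 593 + 98.8 = 691.8, so M₂ = 7.51880 × 691.8 ≈ 5201.5058 billion.
ΔM = M₂ − M₁ = 5201.5058 − 6051.0194 = -849.5136 billion.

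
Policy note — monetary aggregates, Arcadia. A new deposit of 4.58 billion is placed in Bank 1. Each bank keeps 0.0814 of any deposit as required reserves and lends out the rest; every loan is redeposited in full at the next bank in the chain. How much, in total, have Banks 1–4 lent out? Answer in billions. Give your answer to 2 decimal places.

14.88 billion

Bank i lends (1 − rr)^i of the original deposit: Bank 1 lends 4.58·0.9186 ≈ 4.2072, Bank 2 lends 4.58·0.9186² ≈ 3.8647, and so on.
Summing a geometric series: total = 4.58·[0.9186·(1 − 0.9186^4) / (1 − 0.9186)] ≈ 14.8832 billion.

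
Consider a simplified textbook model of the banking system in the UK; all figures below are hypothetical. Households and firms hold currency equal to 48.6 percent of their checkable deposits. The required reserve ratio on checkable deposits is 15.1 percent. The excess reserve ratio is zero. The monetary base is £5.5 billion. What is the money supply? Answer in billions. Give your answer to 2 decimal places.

The money multiplier is m = (1 + c) / (rr + c) = (1 + 0.486) / (0.151 + 0.486) ≈ 2.3328.
So M = m × MB = 2.3328 × 5.5 = 12.8304 billion.

£12.83 billion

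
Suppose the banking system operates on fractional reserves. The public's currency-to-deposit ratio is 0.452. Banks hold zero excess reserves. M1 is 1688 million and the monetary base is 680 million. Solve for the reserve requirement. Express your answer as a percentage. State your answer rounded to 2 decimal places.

Using m = M/MB = 1688/680 ≈ 2.482353. Since m = (1 + c)/(c + rr + e), the denominator satisfies c + rr + e = (1 + c)/m = (1 + 0.452) / 2.482353 ≈ 0.584929.
With c = 0.452 and e = 0, the reserve requirement is 0.584929 − 0.452 − 0 = 0.132929.

13.29%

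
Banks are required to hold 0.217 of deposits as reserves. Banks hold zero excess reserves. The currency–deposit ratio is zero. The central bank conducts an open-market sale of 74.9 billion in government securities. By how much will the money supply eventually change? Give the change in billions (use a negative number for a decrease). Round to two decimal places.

The simple money multiplier is m = 1/rr = 1/0.217 ≈ 4.60829.
An open-market sale reduces the monetary base by 74.9 billion, so ΔM = m × ΔMB = 4.60829 × (−74.9) ≈ -345.1609 billion.

-345.16 billion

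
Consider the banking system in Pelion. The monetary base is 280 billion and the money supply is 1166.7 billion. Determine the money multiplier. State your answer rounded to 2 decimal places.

4.17

The money multiplier is m = M / MB = 1166.7 / 280 ≈ 4.16679.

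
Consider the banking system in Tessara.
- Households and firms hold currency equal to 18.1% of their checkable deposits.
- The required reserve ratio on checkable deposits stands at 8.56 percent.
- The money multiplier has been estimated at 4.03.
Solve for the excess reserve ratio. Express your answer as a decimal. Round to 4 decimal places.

0.0265

Using m = 4.03. Since m = (1 + c)/(c + rr + e), the denominator satisfies c + rr + e = (1 + c)/m = (1 + 0.181) / 4.03 ≈ 0.293052.
With c = 0.181 and rr = 0.0856, the excess reserve ratio is 0.293052 − 0.181 − 0.0856 = 0.026452.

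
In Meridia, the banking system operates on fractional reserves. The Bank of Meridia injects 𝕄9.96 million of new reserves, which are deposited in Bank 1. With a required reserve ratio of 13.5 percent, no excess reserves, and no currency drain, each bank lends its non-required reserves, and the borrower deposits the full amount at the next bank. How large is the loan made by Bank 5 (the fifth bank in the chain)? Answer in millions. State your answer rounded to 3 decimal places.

Each bank lends a fraction (1 − rr) = 0.8650 of the deposit it receives, so Bank 5 receives 9.96·0.8650^4 and lends 9.96·0.8650^5 ≈ 4.8233 million.

𝕄4.823 million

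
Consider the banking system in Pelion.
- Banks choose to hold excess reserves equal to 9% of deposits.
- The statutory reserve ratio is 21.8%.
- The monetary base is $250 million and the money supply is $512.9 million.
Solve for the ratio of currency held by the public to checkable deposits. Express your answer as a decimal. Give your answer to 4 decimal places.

0.3500

Using m = M/MB = 512.9/250 = 2.051600. From m = (1 + c)/(c + rr + e), rearranging gives 1 + c = m·(c + rr + e), so c·(1 − m) = m·(rr + e) − 1.
Hence c = [m·(rr + e) − 1]/(1 − m) = [2.051600 × (0.218 + 0.09) − 1] / (1 − 2.051600) ≈ 0.350045.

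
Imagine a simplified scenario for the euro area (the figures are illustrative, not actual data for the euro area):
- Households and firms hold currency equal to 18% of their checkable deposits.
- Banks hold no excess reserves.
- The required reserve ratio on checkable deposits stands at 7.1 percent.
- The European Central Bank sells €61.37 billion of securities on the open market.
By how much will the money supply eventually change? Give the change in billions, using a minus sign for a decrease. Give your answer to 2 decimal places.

-288.51 billion

The money multiplier is m = (1 + c) / (rr + c) = (1 + 0.18) / (0.071 + 0.18) ≈ 4.70120.
The sale removes 61.37 billion of base, so ΔM = m × ΔMB = 4.70120 × (−61.37) ≈ -288.5126 billion.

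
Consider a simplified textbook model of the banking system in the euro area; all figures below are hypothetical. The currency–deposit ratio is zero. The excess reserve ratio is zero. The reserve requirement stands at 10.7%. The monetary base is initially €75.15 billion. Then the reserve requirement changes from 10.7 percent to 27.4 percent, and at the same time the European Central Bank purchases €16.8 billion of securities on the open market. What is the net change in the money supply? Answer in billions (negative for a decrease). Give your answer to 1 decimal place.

-366.8 billion

Before: m₁ = 1 / (0.107) ≈ 9.3458, MB₁ = 75.15, so M₁ = 9.3458 × 75.15 ≈ 702.3369 billion.
After: m₂ = 1 / (0.274) ≈ 3.6496, MB₂ = 75.15 + 16.8 = 91.95, so M₂ = 3.6496 × 91.95 ≈ 335.5807 billion.
ΔM = M₂ − M₁ = 335.5807 − 702.3369 = -366.7562 billion.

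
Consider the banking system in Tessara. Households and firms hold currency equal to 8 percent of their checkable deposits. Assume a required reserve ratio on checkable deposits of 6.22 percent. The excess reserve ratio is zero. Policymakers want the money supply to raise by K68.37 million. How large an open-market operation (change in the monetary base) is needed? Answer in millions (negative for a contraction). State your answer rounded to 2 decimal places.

The money multiplier is m = (1 + c) / (rr + c) = (1 + 0.08) / (0.0622 + 0.08) ≈ 7.59494.
ΔMB = ΔM / m = (+68.37) / 7.59494 ≈ 9.002 million.

K9.00 million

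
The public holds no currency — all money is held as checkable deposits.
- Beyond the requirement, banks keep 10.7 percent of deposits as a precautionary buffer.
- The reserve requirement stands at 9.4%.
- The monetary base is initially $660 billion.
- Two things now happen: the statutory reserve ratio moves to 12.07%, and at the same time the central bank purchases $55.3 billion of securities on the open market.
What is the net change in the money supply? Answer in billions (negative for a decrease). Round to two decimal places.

-142.17 billion

Before: m₁ = 1 / (0.094 + 0.107) ≈ 4.975124, MB₁ = 660, so M₁ = 4.975124 × 660 ≈ 3283.5818 billion.
After: m₂ = 1 / (0.1207 + 0.107) ≈ 4.391744, MB₂ = 660 + 55.3 = 715.3, so M₂ = 4.391744 × 715.3 ≈ 3141.4145 billion.
ΔM = M₂ − M₁ = 3141.4145 − 3283.5818 = -142.1673 billion.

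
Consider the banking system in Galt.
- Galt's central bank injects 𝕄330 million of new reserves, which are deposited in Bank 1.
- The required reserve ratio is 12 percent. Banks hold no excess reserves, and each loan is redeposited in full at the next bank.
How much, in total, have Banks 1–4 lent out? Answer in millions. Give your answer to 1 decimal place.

𝕄968.7 million

Bank i lends (1 − rr)^i of the original deposit: Bank 1 lends 330·0.8800 = 290.4000, Bank 2 lends 330·0.8800² = 255.5520, and so on.
Summing a geometric series: total = 330·[0.8800·(1 − 0.8800^4) / (1 − 0.8800)] ≈ 968.7372 million.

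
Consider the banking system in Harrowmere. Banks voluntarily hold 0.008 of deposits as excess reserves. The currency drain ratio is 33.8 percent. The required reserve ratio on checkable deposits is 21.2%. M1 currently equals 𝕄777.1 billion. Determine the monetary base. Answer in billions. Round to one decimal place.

The money multiplier is m = (1 + c) / (rr + e + c) = (1 + 0.338) / (0.212 + 0.008 + 0.338) ≈ 2.39785.
MB = M / m = 777.1 / 2.39785 ≈ 324.082 billion.

𝕄324.1 billion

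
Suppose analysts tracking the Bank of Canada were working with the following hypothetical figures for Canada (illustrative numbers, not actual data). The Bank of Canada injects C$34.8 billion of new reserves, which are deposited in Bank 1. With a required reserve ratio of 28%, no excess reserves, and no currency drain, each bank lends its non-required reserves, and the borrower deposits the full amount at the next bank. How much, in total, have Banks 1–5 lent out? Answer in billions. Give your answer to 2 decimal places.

Bank i lends (1 − rr)^i of the original deposit: Bank 1 lends 34.8·0.7200 = 25.0560, Bank 2 lends 34.8·0.7200² ≈ 18.0403, and so on.
Summing a geometric series: total = 34.8·[0.7200·(1 − 0.7200^5) / (1 − 0.7200)] ≈ 72.1710 billion.

C$72.17 billion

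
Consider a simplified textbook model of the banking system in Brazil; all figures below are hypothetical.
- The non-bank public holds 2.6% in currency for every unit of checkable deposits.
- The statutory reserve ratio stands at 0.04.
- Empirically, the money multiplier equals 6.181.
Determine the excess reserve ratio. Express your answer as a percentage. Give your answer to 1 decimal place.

10.0%

Using m = 6.181. Since m = (1 + c)/(c + rr + e), the denominator satisfies c + rr + e = (1 + c)/m = (1 + 0.026) / 6.181 ≈ 0.165993.
With c = 0.026 and rr = 0.04, the excess reserve ratio is 0.165993 − 0.026 − 0.04 = 0.099993.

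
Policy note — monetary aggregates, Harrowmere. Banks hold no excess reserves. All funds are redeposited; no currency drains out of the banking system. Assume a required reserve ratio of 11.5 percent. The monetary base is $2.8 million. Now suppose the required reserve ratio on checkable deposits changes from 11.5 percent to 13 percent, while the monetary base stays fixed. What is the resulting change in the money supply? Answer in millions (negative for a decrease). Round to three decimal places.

-2.809 million

Initially m₁ = 1 / (0.115) ≈ 8.69565, so M₁ = 8.69565 × 2.8 ≈ 24.3478 million.
After the change m₂ = 1 / (0.13) ≈ 7.69231, so M₂ = 7.69231 × 2.8 ≈ 21.5385 million.
ΔM = M₂ − M₁ = 21.5385 − 24.3478 = -2.8093 million.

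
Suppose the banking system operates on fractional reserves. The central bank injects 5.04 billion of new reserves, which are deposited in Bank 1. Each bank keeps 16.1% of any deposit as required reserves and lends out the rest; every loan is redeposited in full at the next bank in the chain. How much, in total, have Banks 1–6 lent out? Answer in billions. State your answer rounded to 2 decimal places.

17.10 billion

Bank i lends (1 − rr)^i of the original deposit: Bank 1 lends 5.04·0.8390 ≈ 4.2286, Bank 2 lends 5.04·0.8390² ≈ 3.5478, and so on.
Summing a geometric series: total = 5.04·[0.8390·(1 − 0.8390^6) / (1 − 0.8390)] ≈ 17.1034 billion.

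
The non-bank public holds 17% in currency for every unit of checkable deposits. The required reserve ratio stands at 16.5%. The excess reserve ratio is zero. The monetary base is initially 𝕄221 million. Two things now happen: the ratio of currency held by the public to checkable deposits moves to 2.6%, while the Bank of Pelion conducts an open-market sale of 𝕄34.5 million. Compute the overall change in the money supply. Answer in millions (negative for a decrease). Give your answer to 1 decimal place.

𝕄230.0 million

Before: m₁ = (1 + 0.17) / (0.165 + 0.17) ≈ 3.49254, MB₁ = 221, so M₁ = 3.49254 × 221 ≈ 771.8513 million.
After: m₂ = (1 + 0.026) / (0.165 + 0.026) ≈ 5.37173, MB₂ = 221 − 34.5 = 186.5, so M₂ = 5.37173 × 186.5 ≈ 1001.8276 million.
ΔM = M₂ − M₁ = 1001.8276 − 771.8513 = 229.9763 million.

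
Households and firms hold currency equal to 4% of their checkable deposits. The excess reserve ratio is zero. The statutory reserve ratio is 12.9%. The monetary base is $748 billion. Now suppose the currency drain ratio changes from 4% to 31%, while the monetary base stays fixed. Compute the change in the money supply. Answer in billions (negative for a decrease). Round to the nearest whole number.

-2371 billion

Initially m₁ = (1 + 0.04) / (0.129 + 0.04) ≈ 6.1538, so M₁ = 6.1538 × 748 = 4603.0424 billion.
After the change m₂ = (1 + 0.31) / (0.129 + 0.31) ≈ 2.9841, so M₂ = 2.9841 × 748 = 2232.1068 billion.
ΔM = M₂ − M₁ = 2232.1068 − 4603.0424 = -2370.9356 billion.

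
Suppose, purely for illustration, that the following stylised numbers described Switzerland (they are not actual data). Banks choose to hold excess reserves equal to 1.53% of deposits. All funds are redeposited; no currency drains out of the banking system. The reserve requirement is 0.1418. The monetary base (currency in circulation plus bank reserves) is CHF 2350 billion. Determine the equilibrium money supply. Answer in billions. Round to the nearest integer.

The money multiplier is m = 1 / (rr + e) = 1 / (0.1418 + 0.0153) ≈ 6.36537.
So M = m × MB = 6.36537 × 2350 = 14958.6195 billion.

CHF 14959 billion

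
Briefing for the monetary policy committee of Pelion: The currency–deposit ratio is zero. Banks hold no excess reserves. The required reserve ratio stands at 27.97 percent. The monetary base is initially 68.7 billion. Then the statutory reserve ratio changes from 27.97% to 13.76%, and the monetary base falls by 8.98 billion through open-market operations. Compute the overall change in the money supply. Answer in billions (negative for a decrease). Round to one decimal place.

Before: m₁ = 1 / (0.2797) ≈ 3.5753, MB₁ = 68.7, so M₁ = 3.5753 × 68.7 ≈ 245.6231 billion.
After: m₂ = 1 / (0.1376) ≈ 7.2674, MB₂ = 68.7 − 8.98 = 59.72, so M₂ = 7.2674 × 59.72 ≈ 434.0091 billion.
ΔM = M₂ − M₁ = 434.0091 − 245.6231 = 188.386 billion.

188.4 billion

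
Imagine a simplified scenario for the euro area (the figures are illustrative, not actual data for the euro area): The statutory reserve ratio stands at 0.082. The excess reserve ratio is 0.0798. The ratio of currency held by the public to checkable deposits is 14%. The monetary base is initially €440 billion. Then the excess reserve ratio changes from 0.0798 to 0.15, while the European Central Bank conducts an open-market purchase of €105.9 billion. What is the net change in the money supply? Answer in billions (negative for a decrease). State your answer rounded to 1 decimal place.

€10.9 billion

Before: m₁ = (1 + 0.14) / (0.082 + 0.0798 + 0.14) ≈ 3.77734, MB₁ = 440, so M₁ = 3.77734 × 440 = 1662.0296 billion.
After: m₂ = (1 + 0.14) / (0.082 + 0.15 + 0.14) ≈ 3.06452, MB₂ = 440 + 105.9 = 545.9, so M₂ = 3.06452 × 545.9 ≈ 1672.9215 billion.
ΔM = M₂ − M₁ = 1672.9215 − 1662.0296 = 10.8919 billion.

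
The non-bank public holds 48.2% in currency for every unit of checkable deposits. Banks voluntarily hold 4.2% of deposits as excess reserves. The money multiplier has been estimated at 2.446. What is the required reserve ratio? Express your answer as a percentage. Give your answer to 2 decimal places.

8.19%

Using m = 2.446. Since m = (1 + c)/(c + rr + e), the denominator satisfies c + rr + e = (1 + c)/m = (1 + 0.482) / 2.446 ≈ 0.605887.
With c = 0.482 and e = 0.042, the required reserve ratio is 0.605887 − 0.482 − 0.042 = 0.081887.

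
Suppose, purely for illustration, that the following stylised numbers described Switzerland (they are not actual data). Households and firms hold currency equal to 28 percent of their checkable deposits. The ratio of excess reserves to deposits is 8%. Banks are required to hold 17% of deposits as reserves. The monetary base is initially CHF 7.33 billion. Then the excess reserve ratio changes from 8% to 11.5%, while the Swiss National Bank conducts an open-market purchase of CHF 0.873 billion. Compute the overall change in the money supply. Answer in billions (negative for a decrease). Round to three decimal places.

CHF 0.881 billion

Before: m₁ = (1 + 0.28) / (0.17 + 0.08 + 0.28) ≈ 2.41509, MB₁ = 7.33, so M₁ = 2.41509 × 7.33 ≈ 17.7026 billion.
After: m₂ = (1 + 0.28) / (0.17 + 0.115 + 0.28) ≈ 2.26549, MB₂ = 7.33 + 0.873 = 8.203, so M₂ = 2.26549 × 8.203 ≈ 18.5838 billion.
ΔM = M₂ − M₁ = 18.5838 − 17.7026 = 0.8812 billion.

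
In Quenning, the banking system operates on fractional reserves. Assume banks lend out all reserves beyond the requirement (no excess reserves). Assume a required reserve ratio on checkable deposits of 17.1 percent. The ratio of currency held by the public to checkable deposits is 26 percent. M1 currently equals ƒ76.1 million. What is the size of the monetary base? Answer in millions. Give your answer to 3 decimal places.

The money multiplier is m = (1 + c) / (rr + c) = (1 + 0.26) / (0.171 + 0.26) ≈ 2.923434.
MB = M / m = 76.1 / 2.923434 ≈ 26.031 million.

ƒ26.031 million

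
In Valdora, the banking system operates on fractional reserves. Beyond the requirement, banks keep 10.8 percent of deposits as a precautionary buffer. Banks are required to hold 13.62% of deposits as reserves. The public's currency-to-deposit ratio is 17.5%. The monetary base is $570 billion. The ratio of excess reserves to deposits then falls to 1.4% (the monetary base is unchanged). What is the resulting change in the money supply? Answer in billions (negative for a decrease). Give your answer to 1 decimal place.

Initially m₁ = (1 + 0.175) / (0.1362 + 0.108 + 0.175) ≈ 2.80296, so M₁ = 2.80296 × 570 = 1597.6872 billion.
After the change m₂ = (1 + 0.175) / (0.1362 + 0.014 + 0.175) ≈ 3.61316, so M₂ = 3.61316 × 570 = 2059.5012 billion.
ΔM = M₂ − M₁ = 2059.5012 − 1597.6872 = 461.814 billion.

$461.8 billion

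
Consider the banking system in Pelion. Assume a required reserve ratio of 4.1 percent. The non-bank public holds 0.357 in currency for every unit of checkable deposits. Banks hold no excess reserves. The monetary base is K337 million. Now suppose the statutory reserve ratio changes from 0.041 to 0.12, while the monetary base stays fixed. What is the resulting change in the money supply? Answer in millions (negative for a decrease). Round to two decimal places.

-190.30 million

Initially m₁ = (1 + 0.357) / (0.041 + 0.357) ≈ 3.409548, so M₁ = 3.409548 × 337 ≈ 1149.0177 million.
After the change m₂ = (1 + 0.357) / (0.12 + 0.357) ≈ 2.844864, so M₂ = 2.844864 × 337 ≈ 958.7192 million.
ΔM = M₂ − M₁ = 958.7192 − 1149.0177 = -190.2985 million.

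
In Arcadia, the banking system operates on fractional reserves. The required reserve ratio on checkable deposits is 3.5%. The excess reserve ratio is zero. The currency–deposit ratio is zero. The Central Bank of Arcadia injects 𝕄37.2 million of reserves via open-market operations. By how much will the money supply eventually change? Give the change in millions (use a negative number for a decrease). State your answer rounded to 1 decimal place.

The simple money multiplier is m = 1/rr = 1/0.035 ≈ 28.5714.
An open-market purchase increases the monetary base by 37.2 million, so ΔM = m × ΔMB = 28.5714 × 37.2 ≈ 1062.8561 million.

𝕄1062.9 million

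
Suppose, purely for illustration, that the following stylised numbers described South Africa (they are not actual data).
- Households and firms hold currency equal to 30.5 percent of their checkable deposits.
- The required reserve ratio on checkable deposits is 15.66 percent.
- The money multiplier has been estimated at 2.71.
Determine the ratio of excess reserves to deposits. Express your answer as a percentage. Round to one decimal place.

Using m = 2.71. Since m = (1 + c)/(c + rr + e), the denominator satisfies c + rr + e = (1 + c)/m = (1 + 0.305) / 2.71 ≈ 0.481550.
With c = 0.305 and rr = 0.1566, the ratio of excess reserves to deposits is 0.481550 − 0.305 − 0.1566 = 0.01995.

2.0%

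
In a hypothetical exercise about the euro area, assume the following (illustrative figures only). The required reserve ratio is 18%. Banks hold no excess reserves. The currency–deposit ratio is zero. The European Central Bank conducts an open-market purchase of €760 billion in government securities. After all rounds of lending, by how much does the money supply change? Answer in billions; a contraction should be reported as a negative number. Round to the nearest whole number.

€4222 billion

The simple money multiplier is m = 1/rr = 1/0.18 ≈ 5.5556.
An open-market purchase increases the monetary base by 760 billion, so ΔM = m × ΔMB = 5.5556 × 760 = 4222.256 billion.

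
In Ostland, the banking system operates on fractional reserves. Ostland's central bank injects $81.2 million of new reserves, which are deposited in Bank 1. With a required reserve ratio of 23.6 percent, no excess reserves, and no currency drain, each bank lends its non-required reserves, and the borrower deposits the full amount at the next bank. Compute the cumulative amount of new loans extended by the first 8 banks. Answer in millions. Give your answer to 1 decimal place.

Bank i lends (1 − rr)^i of the original deposit: Bank 1 lends 81.2·0.7640 = 62.0368, Bank 2 lends 81.2·0.7640² ≈ 47.3961, and so on.
Summing a geometric series: total = 81.2·[0.7640·(1 − 0.7640^8) / (1 − 0.7640)] ≈ 232.3548 million.

$232.4 million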